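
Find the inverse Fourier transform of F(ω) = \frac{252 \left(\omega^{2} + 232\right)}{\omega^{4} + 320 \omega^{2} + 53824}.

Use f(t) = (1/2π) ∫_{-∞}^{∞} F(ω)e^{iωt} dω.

f(t) = 9 e^{- 14 \left|{t}\right|} \cos{\left(6 \left|{t}\right| \right)}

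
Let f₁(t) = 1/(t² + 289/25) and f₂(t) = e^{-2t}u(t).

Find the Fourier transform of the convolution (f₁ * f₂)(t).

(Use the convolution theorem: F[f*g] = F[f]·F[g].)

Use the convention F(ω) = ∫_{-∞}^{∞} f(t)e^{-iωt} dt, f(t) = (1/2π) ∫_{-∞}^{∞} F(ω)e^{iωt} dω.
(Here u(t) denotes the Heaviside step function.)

F[f₁*f₂](ω) = \frac{5 \pi e^{- \frac{17 \left|{\omega}\right|}{5}}}{17 \left(i \omega + 2\right)}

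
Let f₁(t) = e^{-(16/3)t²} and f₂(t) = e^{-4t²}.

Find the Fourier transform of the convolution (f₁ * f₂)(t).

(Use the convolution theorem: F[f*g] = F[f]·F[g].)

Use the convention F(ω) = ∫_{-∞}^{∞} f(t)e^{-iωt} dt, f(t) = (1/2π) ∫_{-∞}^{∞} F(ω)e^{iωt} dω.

F[f₁*f₂](ω) = \frac{\sqrt{3} \pi e^{- \frac{7 \omega^{2}}{64}}}{8}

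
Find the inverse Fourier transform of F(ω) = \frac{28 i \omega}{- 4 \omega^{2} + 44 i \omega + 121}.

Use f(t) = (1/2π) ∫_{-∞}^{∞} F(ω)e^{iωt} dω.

f(t) = 7 \left(1 - \frac{11 t}{2}\right) e^{- \frac{11 t}{2}} u\left(t\right)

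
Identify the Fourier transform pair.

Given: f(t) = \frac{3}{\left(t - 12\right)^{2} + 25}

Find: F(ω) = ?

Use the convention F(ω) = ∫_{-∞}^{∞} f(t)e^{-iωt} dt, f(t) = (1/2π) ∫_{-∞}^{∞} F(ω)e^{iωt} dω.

F(ω) = \frac{3 \pi e^{- 12 i \omega - 5 \left|{\omega}\right|}}{5}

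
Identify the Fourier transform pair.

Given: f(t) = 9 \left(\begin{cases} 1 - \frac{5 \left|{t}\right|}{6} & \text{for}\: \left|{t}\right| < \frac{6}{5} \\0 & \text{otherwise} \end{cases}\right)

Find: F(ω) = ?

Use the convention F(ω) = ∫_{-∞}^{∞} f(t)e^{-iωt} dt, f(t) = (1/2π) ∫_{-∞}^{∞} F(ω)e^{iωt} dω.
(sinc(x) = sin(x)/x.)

F(ω) = \frac{54 \operatorname{sinc}^{2}{\left(\frac{3 \omega}{5} \right)}}{5}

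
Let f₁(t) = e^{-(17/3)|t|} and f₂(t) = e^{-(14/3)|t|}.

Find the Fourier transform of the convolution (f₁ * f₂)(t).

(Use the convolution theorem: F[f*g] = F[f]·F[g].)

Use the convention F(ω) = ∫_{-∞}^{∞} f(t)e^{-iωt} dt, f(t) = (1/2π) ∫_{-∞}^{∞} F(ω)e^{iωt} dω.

F[f₁*f₂](ω) = \frac{8568}{81 \omega^{4} + 4365 \omega^{2} + 56644}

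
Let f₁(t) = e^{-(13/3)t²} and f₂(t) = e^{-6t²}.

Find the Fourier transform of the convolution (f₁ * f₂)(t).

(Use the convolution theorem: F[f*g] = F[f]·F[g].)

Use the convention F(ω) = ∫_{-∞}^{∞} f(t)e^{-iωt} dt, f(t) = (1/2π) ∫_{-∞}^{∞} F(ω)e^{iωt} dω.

F[f₁*f₂](ω) = \frac{\sqrt{26} \pi e^{- \frac{31 \omega^{2}}{312}}}{26}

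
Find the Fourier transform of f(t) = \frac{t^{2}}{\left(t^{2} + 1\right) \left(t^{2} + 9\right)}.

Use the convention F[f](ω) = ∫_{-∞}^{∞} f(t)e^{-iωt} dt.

F(ω) = \frac{\pi \left(3 - e^{2 \left|{\omega}\right|}\right) e^{- 3 \left|{\omega}\right|}}{8}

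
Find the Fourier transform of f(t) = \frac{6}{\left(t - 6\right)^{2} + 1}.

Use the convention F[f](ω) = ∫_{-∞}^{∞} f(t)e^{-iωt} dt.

F(ω) = 6 \pi e^{- 6 i \omega - \left|{\omega}\right|}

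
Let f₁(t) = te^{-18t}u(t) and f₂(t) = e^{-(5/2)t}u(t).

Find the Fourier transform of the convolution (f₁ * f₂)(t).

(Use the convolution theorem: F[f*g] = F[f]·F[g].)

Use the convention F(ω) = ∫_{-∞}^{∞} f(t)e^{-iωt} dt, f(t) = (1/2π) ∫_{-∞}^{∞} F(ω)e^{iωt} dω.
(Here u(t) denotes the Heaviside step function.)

F[f₁*f₂](ω) = \frac{2}{\left(i \omega + 18\right)^{2} \left(2 i \omega + 5\right)}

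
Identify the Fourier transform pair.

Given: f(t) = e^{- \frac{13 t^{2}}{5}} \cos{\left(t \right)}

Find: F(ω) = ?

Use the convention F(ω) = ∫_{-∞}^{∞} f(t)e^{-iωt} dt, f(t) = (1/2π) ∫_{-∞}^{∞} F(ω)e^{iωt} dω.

F(ω) = \frac{\sqrt{65} \sqrt{\pi} \left(e^{\frac{5 \omega}{13}} + 1\right) e^{- \frac{5 \omega^{2}}{52} - \frac{5 \omega}{26} - \frac{5}{52}}}{26}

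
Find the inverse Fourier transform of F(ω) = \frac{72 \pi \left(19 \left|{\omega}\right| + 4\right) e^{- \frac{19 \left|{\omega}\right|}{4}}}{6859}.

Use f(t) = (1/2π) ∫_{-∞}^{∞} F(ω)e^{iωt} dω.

f(t) = \frac{9}{\left(t^{2} + \frac{361}{16}\right)^{2}}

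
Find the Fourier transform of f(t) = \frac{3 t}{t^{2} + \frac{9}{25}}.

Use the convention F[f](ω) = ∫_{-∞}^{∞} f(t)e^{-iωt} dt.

F(ω) = - 3 i \pi e^{- \frac{3 \left|{\omega}\right|}{5}} \operatorname{sign}{\left(\omega \right)}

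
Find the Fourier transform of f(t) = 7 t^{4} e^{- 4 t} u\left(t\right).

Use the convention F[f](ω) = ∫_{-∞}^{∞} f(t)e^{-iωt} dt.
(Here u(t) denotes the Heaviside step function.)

F(ω) = \frac{168}{\left(i \omega + 4\right)^{5}}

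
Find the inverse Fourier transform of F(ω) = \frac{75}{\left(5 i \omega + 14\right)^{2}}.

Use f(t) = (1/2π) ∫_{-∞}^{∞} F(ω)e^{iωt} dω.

f(t) = 3 t e^{- \frac{14 t}{5}} u\left(t\right)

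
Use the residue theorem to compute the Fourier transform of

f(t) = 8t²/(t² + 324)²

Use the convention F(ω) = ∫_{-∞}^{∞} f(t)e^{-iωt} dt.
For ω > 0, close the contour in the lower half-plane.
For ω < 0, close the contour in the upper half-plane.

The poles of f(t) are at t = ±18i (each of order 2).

Let g(z) = f(z)e^{-iωz}; for large |z| the factor e^{-iωz} decays in the lower half-plane when ω > 0 and in the upper half-plane when ω < 0.

Case ω > 0 (lower half-plane, clockwise contour ⇒ F(ω) = -2πi·ΣRes):
  Res_{z = - 18 i} g(z) = \frac{i \left(1 - 18 \omega\right) e^{- 18 \omega}}{9} (pole of order 2)
  F(ω) = -2πi·ΣRes = \frac{2 \pi \left(1 - 18 \omega\right) e^{- 18 \omega}}{9}

Case ω < 0 (upper half-plane, counterclockwise contour ⇒ F(ω) = +2πi·ΣRes):
  Res_{z = 18 i} g(z) = \frac{i \left(- 18 \omega - 1\right) e^{18 \omega}}{9} (pole of order 2)
  F(ω) = 2πi·ΣRes = \frac{2 \pi \left(18 \omega + 1\right) e^{18 \omega}}{9}

Both cases combine into a single formula in |ω|:

F(ω) = \frac{2 \pi \left(1 - 18 \left|{\omega}\right|\right) e^{- 18 \left|{\omega}\right|}}{9}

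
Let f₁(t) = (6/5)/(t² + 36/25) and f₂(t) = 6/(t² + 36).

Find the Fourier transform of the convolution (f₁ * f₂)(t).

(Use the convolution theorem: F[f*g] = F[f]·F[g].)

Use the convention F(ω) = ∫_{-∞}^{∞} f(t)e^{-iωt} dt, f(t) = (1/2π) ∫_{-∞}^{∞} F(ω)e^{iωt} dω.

F[f₁*f₂](ω) = \pi^{2} e^{- \frac{36 \left|{\omega}\right|}{5}}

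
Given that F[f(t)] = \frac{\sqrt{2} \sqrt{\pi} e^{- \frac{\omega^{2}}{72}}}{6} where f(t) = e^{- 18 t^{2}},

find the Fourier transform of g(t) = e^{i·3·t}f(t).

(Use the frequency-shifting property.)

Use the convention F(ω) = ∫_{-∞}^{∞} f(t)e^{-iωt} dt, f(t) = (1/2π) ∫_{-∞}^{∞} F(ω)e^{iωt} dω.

F[g](ω) = \frac{\sqrt{2} \sqrt{\pi} e^{- \frac{\left(\omega - 3\right)^{2}}{72}}}{6}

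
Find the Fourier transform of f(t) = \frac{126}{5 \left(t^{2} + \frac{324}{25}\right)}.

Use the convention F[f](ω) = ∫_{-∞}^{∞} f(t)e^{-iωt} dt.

F(ω) = 7 \pi e^{- \frac{18 \left|{\omega}\right|}{5}}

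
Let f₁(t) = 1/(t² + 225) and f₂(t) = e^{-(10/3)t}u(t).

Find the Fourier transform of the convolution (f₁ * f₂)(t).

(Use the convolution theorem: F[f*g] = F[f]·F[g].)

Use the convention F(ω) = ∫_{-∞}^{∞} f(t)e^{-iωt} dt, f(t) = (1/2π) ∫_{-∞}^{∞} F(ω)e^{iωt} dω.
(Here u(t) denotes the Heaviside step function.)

F[f₁*f₂](ω) = \frac{\pi e^{- 15 \left|{\omega}\right|}}{5 \left(3 i \omega + 10\right)}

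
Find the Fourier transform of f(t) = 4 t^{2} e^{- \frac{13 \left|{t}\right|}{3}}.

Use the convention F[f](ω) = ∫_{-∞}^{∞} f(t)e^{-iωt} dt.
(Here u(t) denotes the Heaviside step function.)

F(ω) = \frac{5616 \left(169 - 27 \omega^{2}\right)}{\left(9 \omega^{2} + 169\right)^{3}}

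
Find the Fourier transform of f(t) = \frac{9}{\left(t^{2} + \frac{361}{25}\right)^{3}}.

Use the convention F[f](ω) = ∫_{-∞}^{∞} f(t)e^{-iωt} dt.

F(ω) = \frac{1125 \pi \left(361 \omega^{2} + 285 \left|{\omega}\right| + 75\right) e^{- \frac{19 \left|{\omega}\right|}{5}}}{19808792}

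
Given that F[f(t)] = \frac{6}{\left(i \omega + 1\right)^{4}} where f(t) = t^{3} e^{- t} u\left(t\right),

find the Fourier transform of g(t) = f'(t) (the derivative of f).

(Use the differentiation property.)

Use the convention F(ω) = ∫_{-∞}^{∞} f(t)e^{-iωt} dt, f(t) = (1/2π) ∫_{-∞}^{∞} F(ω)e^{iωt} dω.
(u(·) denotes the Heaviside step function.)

F[g](ω) = \frac{6 i \omega}{\left(i \omega + 1\right)^{4}}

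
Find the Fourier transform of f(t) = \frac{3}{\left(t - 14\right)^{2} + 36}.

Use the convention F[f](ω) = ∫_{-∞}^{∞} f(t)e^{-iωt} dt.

F(ω) = \frac{\pi e^{- 14 i \omega - 6 \left|{\omega}\right|}}{2}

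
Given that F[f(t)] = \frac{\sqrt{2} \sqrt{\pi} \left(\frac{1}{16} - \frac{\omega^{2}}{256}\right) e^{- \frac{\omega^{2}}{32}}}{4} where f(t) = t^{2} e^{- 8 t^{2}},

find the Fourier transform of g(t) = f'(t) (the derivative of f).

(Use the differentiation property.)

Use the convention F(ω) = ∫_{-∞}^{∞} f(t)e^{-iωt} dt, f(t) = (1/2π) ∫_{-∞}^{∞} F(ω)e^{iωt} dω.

F[g](ω) = \frac{\sqrt{2} i \sqrt{\pi} \omega \left(16 - \omega^{2}\right) e^{- \frac{\omega^{2}}{32}}}{1024}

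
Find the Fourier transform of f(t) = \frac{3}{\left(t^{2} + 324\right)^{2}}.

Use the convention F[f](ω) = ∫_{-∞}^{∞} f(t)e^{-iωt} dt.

F(ω) = \frac{\pi \left(18 \left|{\omega}\right| + 1\right) e^{- 18 \left|{\omega}\right|}}{3888}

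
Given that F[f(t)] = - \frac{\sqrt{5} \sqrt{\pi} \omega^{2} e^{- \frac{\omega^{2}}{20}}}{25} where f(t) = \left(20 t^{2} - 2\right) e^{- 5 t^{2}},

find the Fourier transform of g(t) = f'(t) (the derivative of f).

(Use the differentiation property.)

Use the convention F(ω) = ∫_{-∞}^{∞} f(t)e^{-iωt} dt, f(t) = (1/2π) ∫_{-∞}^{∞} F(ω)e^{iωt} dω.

F[g](ω) = - \frac{\sqrt{5} i \sqrt{\pi} \omega^{3} e^{- \frac{\omega^{2}}{20}}}{25}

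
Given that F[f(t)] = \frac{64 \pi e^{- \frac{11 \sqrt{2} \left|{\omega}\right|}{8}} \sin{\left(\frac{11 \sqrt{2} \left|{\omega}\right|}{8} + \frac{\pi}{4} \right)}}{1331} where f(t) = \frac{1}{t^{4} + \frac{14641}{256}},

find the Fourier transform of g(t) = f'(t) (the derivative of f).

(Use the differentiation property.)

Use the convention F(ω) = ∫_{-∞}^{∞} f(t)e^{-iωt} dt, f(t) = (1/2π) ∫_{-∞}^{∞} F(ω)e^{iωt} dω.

F[g](ω) = \frac{64 i \pi \omega e^{- \frac{11 \sqrt{2} \left|{\omega}\right|}{8}} \sin{\left(\frac{11 \sqrt{2} \left|{\omega}\right|}{8} + \frac{\pi}{4} \right)}}{1331}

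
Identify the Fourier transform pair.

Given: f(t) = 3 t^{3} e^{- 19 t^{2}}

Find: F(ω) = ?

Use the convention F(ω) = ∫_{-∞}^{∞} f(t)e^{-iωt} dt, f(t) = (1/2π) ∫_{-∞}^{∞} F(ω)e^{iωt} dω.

F(ω) = \frac{3 \sqrt{19} i \sqrt{\pi} \omega \left(\omega^{2} - 114\right) e^{- \frac{\omega^{2}}{76}}}{1042568}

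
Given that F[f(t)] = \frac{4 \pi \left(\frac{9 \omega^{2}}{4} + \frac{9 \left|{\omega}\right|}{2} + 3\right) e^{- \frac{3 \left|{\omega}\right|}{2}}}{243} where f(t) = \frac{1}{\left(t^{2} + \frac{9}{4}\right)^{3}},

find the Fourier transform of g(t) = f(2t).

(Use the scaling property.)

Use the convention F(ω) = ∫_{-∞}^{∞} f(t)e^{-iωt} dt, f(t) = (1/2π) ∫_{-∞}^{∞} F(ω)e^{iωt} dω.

F[g](ω) = \frac{\pi \left(3 \omega^{2} + 12 \left|{\omega}\right| + 16\right) e^{- \frac{3 \left|{\omega}\right|}{4}}}{648}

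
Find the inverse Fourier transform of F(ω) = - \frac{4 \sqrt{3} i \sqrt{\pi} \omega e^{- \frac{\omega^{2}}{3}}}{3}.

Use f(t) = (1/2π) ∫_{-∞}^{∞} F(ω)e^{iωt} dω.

f(t) = 3 t e^{- \frac{3 t^{2}}{4}}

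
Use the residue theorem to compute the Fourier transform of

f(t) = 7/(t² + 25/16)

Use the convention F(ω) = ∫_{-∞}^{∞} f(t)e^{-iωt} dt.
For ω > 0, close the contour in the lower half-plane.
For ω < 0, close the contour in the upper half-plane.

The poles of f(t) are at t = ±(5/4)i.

Let g(z) = f(z)e^{-iωz}; for large |z| the factor e^{-iωz} decays in the lower half-plane when ω > 0 and in the upper half-plane when ω < 0.

Case ω > 0 (lower half-plane, clockwise contour ⇒ F(ω) = -2πi·ΣRes):
  Res_{z = - \frac{5 i}{4}} g(z) = \frac{14 i e^{- \frac{5 \omega}{4}}}{5}
  F(ω) = -2πi·ΣRes = \frac{28 \pi e^{- \frac{5 \omega}{4}}}{5}

Case ω < 0 (upper half-plane, counterclockwise contour ⇒ F(ω) = +2πi·ΣRes):
  Res_{z = \frac{5 i}{4}} g(z) = - \frac{14 i e^{\frac{5 \omega}{4}}}{5}
  F(ω) = 2πi·ΣRes = \frac{28 \pi e^{\frac{5 \omega}{4}}}{5}

Both cases combine into a single formula in |ω|:

F(ω) = \frac{28 \pi e^{- \frac{5 \left|{\omega}\right|}{4}}}{5}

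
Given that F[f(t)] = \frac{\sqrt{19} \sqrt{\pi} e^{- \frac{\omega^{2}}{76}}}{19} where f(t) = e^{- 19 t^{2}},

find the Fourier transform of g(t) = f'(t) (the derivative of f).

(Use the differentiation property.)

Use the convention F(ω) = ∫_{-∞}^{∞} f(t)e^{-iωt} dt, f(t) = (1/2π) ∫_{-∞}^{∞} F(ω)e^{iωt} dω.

F[g](ω) = \frac{\sqrt{19} i \sqrt{\pi} \omega e^{- \frac{\omega^{2}}{76}}}{19}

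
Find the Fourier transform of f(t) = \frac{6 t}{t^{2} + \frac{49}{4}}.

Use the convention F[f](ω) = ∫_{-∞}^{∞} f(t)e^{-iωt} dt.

F(ω) = - 6 i \pi e^{- \frac{7 \left|{\omega}\right|}{2}} \operatorname{sign}{\left(\omega \right)}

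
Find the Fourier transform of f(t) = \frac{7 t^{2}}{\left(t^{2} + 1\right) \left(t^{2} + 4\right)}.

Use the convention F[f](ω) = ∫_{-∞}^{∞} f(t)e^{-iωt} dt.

F(ω) = \frac{7 \pi \left(2 - e^{\left|{\omega}\right|}\right) e^{- 2 \left|{\omega}\right|}}{3}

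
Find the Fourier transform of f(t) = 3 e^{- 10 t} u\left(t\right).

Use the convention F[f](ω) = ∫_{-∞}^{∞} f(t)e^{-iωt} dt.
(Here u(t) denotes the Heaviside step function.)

F(ω) = \frac{3}{i \omega + 10}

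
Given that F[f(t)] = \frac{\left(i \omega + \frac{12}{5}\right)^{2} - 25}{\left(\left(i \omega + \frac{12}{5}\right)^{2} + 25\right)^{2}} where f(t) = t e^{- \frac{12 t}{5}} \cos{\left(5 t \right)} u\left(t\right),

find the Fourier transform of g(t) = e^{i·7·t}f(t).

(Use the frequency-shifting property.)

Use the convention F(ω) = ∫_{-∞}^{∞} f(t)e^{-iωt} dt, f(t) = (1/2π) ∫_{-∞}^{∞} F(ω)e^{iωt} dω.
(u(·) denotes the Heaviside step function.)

F[g](ω) = \frac{25 \left(\left(5 i \left(\omega - 7\right) + 12\right)^{2} - 625\right)}{\left(\left(5 i \left(\omega - 7\right) + 12\right)^{2} + 625\right)^{2}}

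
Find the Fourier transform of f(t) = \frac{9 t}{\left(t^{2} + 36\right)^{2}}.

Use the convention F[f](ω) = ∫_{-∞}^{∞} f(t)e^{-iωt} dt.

F(ω) = - \frac{3 i \pi \omega e^{- 6 \left|{\omega}\right|}}{4}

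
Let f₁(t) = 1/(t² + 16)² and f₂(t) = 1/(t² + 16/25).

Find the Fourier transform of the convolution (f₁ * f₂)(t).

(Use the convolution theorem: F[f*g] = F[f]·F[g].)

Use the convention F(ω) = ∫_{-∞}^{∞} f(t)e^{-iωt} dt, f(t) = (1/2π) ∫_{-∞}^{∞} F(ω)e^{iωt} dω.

F[f₁*f₂](ω) = \frac{5 \pi^{2} \left(4 \left|{\omega}\right| + 1\right) e^{- \frac{24 \left|{\omega}\right|}{5}}}{512}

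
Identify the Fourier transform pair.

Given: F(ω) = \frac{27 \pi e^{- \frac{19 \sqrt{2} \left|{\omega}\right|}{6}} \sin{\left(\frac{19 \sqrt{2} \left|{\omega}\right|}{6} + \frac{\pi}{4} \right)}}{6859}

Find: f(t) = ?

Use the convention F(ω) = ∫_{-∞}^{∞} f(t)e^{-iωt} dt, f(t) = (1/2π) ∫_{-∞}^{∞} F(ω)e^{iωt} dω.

f(t) = \frac{1}{t^{4} + \frac{130321}{81}}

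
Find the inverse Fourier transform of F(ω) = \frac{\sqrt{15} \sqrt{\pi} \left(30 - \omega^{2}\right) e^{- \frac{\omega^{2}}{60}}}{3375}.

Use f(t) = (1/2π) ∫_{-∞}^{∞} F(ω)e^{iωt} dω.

f(t) = 4 t^{2} e^{- 15 t^{2}}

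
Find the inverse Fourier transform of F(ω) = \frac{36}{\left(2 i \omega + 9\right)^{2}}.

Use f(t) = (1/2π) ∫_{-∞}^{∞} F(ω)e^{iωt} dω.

f(t) = 9 t e^{- \frac{9 t}{2}} u\left(t\right)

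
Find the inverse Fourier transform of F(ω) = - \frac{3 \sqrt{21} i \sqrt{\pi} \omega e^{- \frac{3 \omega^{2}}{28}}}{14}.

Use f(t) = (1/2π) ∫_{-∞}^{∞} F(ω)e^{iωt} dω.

f(t) = 7 t e^{- \frac{7 t^{2}}{3}}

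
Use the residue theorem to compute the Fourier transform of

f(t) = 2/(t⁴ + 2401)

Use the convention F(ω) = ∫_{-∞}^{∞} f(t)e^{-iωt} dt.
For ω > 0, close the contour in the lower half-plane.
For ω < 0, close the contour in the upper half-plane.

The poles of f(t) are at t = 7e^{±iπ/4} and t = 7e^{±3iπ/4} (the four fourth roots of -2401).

Let g(z) = f(z)e^{-iωz}; for large |z| the factor e^{-iωz} decays in the lower half-plane when ω > 0 and in the upper half-plane when ω < 0.

Case ω > 0 (lower half-plane, clockwise contour ⇒ F(ω) = -2πi·ΣRes):
  Res_{z = - \frac{7 \sqrt{2}}{2} - \frac{7 \sqrt{2} i}{2}} g(z) = \frac{\sqrt{2} i \left(1 - i\right) e^{\frac{7 \sqrt{2} \omega \left(-1 + i\right)}{2}}}{1372}
  Res_{z = \frac{7 \sqrt{2}}{2} - \frac{7 \sqrt{2} i}{2}} g(z) = \frac{\sqrt{2} i \left(1 + i\right) e^{- \frac{7 \sqrt{2} \omega \left(1 + i\right)}{2}}}{1372}
  F(ω) = -2πi·ΣRes = \frac{\sqrt{2} \pi \left(1 - i\right) \left(e^{7 \sqrt{2} i \omega} + i\right) e^{- \frac{7 \sqrt{2} \omega \left(1 + i\right)}{2}}}{686} = \frac{2 \pi e^{- \frac{7 \sqrt{2} \omega}{2}} \sin{\left(\frac{7 \sqrt{2} \omega}{2} + \frac{\pi}{4} \right)}}{343}

Case ω < 0 (upper half-plane, counterclockwise contour ⇒ F(ω) = +2πi·ΣRes):
  Res_{z = \frac{7 \sqrt{2}}{2} + \frac{7 \sqrt{2} i}{2}} g(z) = \frac{\sqrt{2} i \left(-1 + i\right) e^{\frac{7 \sqrt{2} \omega \left(1 - i\right)}{2}}}{1372}
  Res_{z = - \frac{7 \sqrt{2}}{2} + \frac{7 \sqrt{2} i}{2}} g(z) = \frac{\sqrt{2} \left(1 - i\right) e^{\frac{7 \sqrt{2} \omega \left(1 + i\right)}{2}}}{1372}
  F(ω) = 2πi·ΣRes = - \frac{\sqrt{2} i \pi \left(i \left(1 - i\right) e^{\frac{7 \sqrt{2} \omega \left(1 - i\right)}{2}} - \left(1 - i\right) e^{\frac{7 \sqrt{2} \omega \left(1 + i\right)}{2}}\right)}{686} = \frac{2 \pi e^{\frac{7 \sqrt{2} \omega}{2}} \cos{\left(\frac{7 \sqrt{2} \omega}{2} + \frac{\pi}{4} \right)}}{343}

Both cases combine into a single formula in |ω|:

F(ω) = \frac{2 \pi e^{- \frac{7 \sqrt{2} \left|{\omega}\right|}{2}} \sin{\left(\frac{7 \sqrt{2} \left|{\omega}\right|}{2} + \frac{\pi}{4} \right)}}{343}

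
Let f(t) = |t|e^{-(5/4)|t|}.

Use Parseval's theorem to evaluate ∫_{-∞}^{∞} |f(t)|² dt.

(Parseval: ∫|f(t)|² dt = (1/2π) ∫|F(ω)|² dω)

∫|f(t)|² dt = \frac{32}{125}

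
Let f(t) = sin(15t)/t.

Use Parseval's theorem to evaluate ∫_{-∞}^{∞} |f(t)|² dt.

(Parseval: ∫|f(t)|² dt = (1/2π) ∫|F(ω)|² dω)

∫|f(t)|² dt = 15 \pi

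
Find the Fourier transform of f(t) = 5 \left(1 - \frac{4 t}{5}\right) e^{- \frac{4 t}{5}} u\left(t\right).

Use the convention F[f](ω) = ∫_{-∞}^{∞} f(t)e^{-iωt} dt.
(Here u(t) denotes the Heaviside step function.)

F(ω) = \frac{125 i \omega}{- 25 \omega^{2} + 40 i \omega + 16}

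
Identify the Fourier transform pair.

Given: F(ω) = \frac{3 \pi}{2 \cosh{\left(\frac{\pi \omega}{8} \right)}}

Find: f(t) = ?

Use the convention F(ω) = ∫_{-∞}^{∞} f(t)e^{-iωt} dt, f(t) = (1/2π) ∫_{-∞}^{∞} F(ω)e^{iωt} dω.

f(t) = \frac{6}{\cosh{\left(4 t \right)}}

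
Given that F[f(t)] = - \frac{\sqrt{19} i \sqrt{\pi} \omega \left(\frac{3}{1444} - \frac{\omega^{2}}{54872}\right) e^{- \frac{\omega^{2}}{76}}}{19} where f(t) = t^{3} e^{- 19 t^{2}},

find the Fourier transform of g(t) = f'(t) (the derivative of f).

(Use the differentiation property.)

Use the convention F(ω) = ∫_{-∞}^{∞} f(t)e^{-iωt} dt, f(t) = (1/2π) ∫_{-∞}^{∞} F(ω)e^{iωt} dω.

F[g](ω) = \frac{\sqrt{19} \sqrt{\pi} \omega^{2} \left(114 - \omega^{2}\right) e^{- \frac{\omega^{2}}{76}}}{1042568}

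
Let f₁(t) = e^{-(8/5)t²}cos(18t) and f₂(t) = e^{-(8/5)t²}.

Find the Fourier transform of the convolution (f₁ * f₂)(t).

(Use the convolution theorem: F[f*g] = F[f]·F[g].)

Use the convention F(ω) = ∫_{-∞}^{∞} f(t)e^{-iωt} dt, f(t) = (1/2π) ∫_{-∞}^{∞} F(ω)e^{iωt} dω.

F[f₁*f₂](ω) = \frac{5 \pi \left(e^{\frac{45 \omega}{4}} + 1\right) e^{- \frac{5 \omega^{2}}{16} - \frac{45 \omega}{8} - \frac{405}{8}}}{16}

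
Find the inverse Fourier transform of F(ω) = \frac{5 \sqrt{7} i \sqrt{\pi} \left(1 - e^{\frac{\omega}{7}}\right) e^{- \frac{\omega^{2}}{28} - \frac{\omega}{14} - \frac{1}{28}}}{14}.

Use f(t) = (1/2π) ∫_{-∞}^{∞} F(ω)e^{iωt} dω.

f(t) = 5 e^{- 7 t^{2}} \sin{\left(t \right)}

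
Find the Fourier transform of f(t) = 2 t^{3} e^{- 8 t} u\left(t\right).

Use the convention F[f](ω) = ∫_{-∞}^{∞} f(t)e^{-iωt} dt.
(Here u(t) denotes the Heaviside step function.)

F(ω) = \frac{12}{\left(i \omega + 8\right)^{4}}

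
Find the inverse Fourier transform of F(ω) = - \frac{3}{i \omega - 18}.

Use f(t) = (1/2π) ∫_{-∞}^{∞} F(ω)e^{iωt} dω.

f(t) = 3 e^{18 t} u\left(- t\right)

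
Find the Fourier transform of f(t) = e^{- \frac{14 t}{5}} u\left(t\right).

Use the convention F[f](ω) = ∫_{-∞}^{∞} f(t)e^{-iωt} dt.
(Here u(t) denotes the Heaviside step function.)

F(ω) = \frac{5}{5 i \omega + 14}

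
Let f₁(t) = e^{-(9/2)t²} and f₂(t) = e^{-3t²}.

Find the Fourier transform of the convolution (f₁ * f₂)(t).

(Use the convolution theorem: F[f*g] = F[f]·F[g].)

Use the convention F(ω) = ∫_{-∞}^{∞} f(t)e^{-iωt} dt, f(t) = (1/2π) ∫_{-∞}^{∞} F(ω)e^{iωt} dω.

F[f₁*f₂](ω) = \frac{\sqrt{6} \pi e^{- \frac{5 \omega^{2}}{36}}}{9}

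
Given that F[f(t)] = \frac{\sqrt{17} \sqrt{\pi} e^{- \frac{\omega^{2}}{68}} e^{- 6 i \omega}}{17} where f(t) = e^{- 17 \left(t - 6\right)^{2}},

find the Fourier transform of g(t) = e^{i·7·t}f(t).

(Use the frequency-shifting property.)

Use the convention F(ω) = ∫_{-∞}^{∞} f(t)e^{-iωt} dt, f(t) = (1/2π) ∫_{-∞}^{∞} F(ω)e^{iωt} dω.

F[g](ω) = \frac{\sqrt{17} \sqrt{\pi} e^{- \frac{\left(\omega - 7\right) \left(\omega - 7 + 408 i\right)}{68}}}{17}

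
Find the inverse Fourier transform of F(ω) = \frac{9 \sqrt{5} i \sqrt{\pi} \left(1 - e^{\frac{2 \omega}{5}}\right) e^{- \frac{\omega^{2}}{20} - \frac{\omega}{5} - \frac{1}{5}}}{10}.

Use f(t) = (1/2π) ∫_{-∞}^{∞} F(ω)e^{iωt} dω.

f(t) = 9 e^{- 5 t^{2}} \sin{\left(2 t \right)}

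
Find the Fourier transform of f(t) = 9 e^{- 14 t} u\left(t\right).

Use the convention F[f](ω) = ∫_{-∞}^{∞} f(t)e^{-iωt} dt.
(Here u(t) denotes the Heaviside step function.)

F(ω) = \frac{9}{i \omega + 14}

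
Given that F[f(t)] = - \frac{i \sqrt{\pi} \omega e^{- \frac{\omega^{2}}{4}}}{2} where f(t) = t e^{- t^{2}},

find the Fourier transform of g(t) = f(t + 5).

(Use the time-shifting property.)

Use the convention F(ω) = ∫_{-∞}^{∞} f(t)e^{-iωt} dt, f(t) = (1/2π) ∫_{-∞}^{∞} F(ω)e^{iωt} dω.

F[g](ω) = - \frac{i \sqrt{\pi} \omega e^{- \frac{\omega \left(\omega - 20 i\right)}{4}}}{2}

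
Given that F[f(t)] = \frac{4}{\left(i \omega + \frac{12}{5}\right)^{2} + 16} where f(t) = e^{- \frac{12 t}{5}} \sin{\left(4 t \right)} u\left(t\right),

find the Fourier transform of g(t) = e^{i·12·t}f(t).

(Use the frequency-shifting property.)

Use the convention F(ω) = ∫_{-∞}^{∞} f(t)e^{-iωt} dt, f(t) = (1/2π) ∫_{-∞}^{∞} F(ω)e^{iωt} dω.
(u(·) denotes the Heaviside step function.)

F[g](ω) = \frac{100}{\left(5 i \left(\omega - 12\right) + 12\right)^{2} + 400}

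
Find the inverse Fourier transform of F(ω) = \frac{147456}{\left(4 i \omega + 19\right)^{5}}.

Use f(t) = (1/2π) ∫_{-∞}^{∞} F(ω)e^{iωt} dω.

f(t) = 6 t^{4} e^{- \frac{19 t}{4}} u\left(t\right)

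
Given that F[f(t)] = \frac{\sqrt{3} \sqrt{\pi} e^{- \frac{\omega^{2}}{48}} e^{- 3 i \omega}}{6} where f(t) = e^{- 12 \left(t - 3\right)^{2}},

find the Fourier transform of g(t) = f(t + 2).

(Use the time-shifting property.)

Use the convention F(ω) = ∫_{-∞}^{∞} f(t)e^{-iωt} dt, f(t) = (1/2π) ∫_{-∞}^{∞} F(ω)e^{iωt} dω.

F[g](ω) = \frac{\sqrt{3} \sqrt{\pi} e^{- \omega \left(\frac{\omega}{48} + i\right)}}{6}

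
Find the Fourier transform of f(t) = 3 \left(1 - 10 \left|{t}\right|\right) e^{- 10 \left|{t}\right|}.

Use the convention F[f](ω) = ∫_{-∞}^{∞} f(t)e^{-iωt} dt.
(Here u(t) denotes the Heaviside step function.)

F(ω) = \frac{120 \omega^{2}}{\left(\omega^{2} + 100\right)^{2}}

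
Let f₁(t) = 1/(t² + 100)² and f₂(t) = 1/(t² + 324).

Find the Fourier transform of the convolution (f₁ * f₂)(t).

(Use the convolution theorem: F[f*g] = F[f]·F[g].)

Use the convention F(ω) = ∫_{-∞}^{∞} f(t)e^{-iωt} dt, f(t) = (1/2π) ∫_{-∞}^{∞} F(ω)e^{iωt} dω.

F[f₁*f₂](ω) = \frac{\pi^{2} \left(10 \left|{\omega}\right| + 1\right) e^{- 28 \left|{\omega}\right|}}{36000}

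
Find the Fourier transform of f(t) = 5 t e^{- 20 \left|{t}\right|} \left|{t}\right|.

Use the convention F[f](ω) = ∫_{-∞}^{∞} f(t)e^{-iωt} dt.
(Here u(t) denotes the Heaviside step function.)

F(ω) = \frac{20 i \omega \left(\omega^{2} - 1200\right)}{\left(\omega^{2} + 400\right)^{3}}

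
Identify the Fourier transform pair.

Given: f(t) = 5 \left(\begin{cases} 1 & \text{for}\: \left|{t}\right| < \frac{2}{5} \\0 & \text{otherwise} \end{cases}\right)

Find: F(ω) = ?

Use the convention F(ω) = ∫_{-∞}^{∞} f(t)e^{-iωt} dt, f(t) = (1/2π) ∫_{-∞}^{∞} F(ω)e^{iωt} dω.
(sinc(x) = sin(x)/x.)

F(ω) = 4 \operatorname{sinc}{\left(\frac{2 \omega}{5} \right)}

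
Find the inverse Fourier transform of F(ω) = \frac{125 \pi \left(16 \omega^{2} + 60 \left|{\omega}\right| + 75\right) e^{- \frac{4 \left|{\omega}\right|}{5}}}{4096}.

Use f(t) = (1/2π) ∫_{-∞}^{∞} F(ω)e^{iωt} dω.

f(t) = \frac{2}{\left(t^{2} + \frac{16}{25}\right)^{3}}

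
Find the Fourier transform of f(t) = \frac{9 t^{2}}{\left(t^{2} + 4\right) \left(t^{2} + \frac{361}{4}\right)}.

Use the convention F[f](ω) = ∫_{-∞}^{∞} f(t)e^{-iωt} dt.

F(ω) = - \frac{24 \pi e^{- 2 \left|{\omega}\right|}}{115} + \frac{114 \pi e^{- \frac{19 \left|{\omega}\right|}{2}}}{115}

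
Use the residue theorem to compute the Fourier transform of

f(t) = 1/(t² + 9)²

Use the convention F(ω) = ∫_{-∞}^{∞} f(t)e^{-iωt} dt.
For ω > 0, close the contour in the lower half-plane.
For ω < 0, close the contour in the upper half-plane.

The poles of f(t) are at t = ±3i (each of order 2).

Let g(z) = f(z)e^{-iωz}; for large |z| the factor e^{-iωz} decays in the lower half-plane when ω > 0 and in the upper half-plane when ω < 0.

Case ω > 0 (lower half-plane, clockwise contour ⇒ F(ω) = -2πi·ΣRes):
  Res_{z = - 3 i} g(z) = \frac{i \left(3 \omega + 1\right) e^{- 3 \omega}}{108} (pole of order 2)
  F(ω) = -2πi·ΣRes = \frac{\pi \left(3 \omega + 1\right) e^{- 3 \omega}}{54}

Case ω < 0 (upper half-plane, counterclockwise contour ⇒ F(ω) = +2πi·ΣRes):
  Res_{z = 3 i} g(z) = \frac{i \left(3 \omega - 1\right) e^{3 \omega}}{108} (pole of order 2)
  F(ω) = 2πi·ΣRes = \frac{\pi \left(1 - 3 \omega\right) e^{3 \omega}}{54}

Both cases combine into a single formula in |ω|:

F(ω) = \frac{\pi \left(3 \left|{\omega}\right| + 1\right) e^{- 3 \left|{\omega}\right|}}{54}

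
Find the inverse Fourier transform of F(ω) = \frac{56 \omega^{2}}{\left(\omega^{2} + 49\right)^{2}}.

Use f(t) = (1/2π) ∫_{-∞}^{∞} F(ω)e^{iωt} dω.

f(t) = 2 \left(1 - 7 \left|{t}\right|\right) e^{- 7 \left|{t}\right|}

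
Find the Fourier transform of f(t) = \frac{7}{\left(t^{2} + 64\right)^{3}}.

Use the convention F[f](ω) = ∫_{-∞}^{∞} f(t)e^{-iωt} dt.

F(ω) = \frac{7 \pi \left(64 \omega^{2} + 24 \left|{\omega}\right| + 3\right) e^{- 8 \left|{\omega}\right|}}{262144}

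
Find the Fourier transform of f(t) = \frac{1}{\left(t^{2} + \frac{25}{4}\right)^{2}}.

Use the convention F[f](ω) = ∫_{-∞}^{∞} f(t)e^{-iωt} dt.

F(ω) = \frac{2 \pi \left(5 \left|{\omega}\right| + 2\right) e^{- \frac{5 \left|{\omega}\right|}{2}}}{125}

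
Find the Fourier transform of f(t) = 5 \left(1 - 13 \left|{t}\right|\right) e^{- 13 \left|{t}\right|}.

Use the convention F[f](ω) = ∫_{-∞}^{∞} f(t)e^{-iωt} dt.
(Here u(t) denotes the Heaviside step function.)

F(ω) = \frac{260 \omega^{2}}{\left(\omega^{2} + 169\right)^{2}}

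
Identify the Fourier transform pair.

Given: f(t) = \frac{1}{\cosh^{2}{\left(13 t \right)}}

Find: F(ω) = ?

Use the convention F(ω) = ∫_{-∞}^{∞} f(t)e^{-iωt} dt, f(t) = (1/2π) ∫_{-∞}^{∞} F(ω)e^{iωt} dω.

F(ω) = \frac{\pi \omega}{169 \sinh{\left(\frac{\pi \omega}{26} \right)}}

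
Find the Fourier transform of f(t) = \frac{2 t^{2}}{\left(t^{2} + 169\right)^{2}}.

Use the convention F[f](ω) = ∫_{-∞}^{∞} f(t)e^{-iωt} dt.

F(ω) = \frac{\pi \left(1 - 13 \left|{\omega}\right|\right) e^{- 13 \left|{\omega}\right|}}{13}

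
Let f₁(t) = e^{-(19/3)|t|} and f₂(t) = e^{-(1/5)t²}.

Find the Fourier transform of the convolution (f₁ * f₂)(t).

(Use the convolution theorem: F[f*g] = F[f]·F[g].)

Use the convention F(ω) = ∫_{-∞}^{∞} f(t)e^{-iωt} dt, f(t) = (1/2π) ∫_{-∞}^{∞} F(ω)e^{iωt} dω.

F[f₁*f₂](ω) = \frac{114 \sqrt{5} \sqrt{\pi} e^{- \frac{5 \omega^{2}}{4}}}{9 \omega^{2} + 361}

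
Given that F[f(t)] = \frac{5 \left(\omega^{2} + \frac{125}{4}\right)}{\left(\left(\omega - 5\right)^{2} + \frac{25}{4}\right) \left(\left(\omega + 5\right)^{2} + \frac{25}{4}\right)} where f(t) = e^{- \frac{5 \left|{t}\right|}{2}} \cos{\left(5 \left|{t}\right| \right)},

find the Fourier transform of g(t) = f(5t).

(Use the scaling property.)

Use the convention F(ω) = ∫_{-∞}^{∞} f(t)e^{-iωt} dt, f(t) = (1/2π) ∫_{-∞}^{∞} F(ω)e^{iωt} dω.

F[g](ω) = \frac{100 \left(4 \omega^{2} + 3125\right)}{16 \omega^{4} - 15000 \omega^{2} + 9765625}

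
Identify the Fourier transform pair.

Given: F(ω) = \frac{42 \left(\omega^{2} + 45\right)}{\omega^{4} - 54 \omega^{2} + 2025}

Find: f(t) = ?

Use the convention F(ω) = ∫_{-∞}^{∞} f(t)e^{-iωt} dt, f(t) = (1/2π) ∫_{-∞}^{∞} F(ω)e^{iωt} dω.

f(t) = 7 e^{- 3 \left|{t}\right|} \cos{\left(6 \left|{t}\right| \right)}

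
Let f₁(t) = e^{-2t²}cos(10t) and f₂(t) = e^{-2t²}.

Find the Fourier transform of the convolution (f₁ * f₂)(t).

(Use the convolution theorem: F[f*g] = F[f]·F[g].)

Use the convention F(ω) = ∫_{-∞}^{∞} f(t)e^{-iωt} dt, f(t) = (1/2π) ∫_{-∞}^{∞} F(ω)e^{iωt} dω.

F[f₁*f₂](ω) = \frac{\pi \left(e^{5 \omega} + 1\right) e^{- \frac{\omega^{2}}{4} - \frac{5 \omega}{2} - \frac{25}{2}}}{4}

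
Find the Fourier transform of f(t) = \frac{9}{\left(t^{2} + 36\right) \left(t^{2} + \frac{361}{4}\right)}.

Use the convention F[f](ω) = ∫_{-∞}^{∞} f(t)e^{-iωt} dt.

F(ω) = \frac{6 \pi e^{- 6 \left|{\omega}\right|}}{217} - \frac{72 \pi e^{- \frac{19 \left|{\omega}\right|}{2}}}{4123}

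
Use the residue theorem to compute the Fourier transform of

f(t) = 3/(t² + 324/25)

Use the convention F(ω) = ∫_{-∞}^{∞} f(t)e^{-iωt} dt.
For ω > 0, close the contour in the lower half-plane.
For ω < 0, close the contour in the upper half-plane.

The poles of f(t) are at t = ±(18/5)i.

Let g(z) = f(z)e^{-iωz}; for large |z| the factor e^{-iωz} decays in the lower half-plane when ω > 0 and in the upper half-plane when ω < 0.

Case ω > 0 (lower half-plane, clockwise contour ⇒ F(ω) = -2πi·ΣRes):
  Res_{z = - \frac{18 i}{5}} g(z) = \frac{5 i e^{- \frac{18 \omega}{5}}}{12}
  F(ω) = -2πi·ΣRes = \frac{5 \pi e^{- \frac{18 \omega}{5}}}{6}

Case ω < 0 (upper half-plane, counterclockwise contour ⇒ F(ω) = +2πi·ΣRes):
  Res_{z = \frac{18 i}{5}} g(z) = - \frac{5 i e^{\frac{18 \omega}{5}}}{12}
  F(ω) = 2πi·ΣRes = \frac{5 \pi e^{\frac{18 \omega}{5}}}{6}

Both cases combine into a single formula in |ω|:

F(ω) = \frac{5 \pi e^{- \frac{18 \left|{\omega}\right|}{5}}}{6}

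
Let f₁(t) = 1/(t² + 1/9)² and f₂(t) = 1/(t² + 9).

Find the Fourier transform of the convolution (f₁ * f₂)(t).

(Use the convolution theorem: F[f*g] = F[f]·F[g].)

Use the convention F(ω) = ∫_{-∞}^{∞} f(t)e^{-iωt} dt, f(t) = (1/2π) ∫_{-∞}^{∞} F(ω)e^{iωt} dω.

F[f₁*f₂](ω) = \frac{3 \pi^{2} \left(\left|{\omega}\right| + 3\right) e^{- \frac{10 \left|{\omega}\right|}{3}}}{2}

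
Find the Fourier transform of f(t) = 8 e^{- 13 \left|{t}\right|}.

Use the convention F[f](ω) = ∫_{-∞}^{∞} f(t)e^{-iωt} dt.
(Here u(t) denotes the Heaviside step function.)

F(ω) = \frac{208}{\omega^{2} + 169}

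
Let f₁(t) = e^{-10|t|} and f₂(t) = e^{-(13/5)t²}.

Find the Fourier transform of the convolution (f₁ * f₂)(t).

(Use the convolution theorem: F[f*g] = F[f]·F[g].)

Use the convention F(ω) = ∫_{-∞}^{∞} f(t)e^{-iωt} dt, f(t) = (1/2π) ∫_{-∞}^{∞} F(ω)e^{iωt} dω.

F[f₁*f₂](ω) = \frac{20 \sqrt{65} \sqrt{\pi} e^{- \frac{5 \omega^{2}}{52}}}{13 \left(\omega^{2} + 100\right)}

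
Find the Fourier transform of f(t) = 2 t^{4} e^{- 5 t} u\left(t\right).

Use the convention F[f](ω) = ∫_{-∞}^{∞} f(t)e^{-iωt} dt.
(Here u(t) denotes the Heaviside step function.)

F(ω) = \frac{48}{\left(i \omega + 5\right)^{5}}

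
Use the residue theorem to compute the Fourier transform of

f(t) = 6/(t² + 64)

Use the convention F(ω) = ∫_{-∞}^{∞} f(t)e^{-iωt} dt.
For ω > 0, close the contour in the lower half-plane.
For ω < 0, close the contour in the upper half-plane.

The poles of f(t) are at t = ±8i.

Let g(z) = f(z)e^{-iωz}; for large |z| the factor e^{-iωz} decays in the lower half-plane when ω > 0 and in the upper half-plane when ω < 0.

Case ω > 0 (lower half-plane, clockwise contour ⇒ F(ω) = -2πi·ΣRes):
  Res_{z = - 8 i} g(z) = \frac{3 i e^{- 8 \omega}}{8}
  F(ω) = -2πi·ΣRes = \frac{3 \pi e^{- 8 \omega}}{4}

Case ω < 0 (upper half-plane, counterclockwise contour ⇒ F(ω) = +2πi·ΣRes):
  Res_{z = 8 i} g(z) = - \frac{3 i e^{8 \omega}}{8}
  F(ω) = 2πi·ΣRes = \frac{3 \pi e^{8 \omega}}{4}

Both cases combine into a single formula in |ω|:

F(ω) = \frac{3 \pi e^{- 8 \left|{\omega}\right|}}{4}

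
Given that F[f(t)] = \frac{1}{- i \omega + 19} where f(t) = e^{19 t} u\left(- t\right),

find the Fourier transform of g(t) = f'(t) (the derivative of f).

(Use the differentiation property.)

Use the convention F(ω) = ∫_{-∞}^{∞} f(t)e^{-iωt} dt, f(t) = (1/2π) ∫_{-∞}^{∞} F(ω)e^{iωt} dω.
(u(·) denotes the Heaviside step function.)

F[g](ω) = - \frac{\omega}{\omega + 19 i}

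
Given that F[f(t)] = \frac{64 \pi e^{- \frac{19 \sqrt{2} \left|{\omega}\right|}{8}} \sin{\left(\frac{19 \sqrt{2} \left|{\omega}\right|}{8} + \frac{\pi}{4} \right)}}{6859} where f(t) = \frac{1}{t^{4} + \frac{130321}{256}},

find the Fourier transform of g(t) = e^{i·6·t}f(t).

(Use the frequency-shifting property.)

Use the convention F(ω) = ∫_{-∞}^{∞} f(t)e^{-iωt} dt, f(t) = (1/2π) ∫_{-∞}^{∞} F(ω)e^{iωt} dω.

F[g](ω) = \frac{64 \pi e^{- \frac{19 \sqrt{2} \left|{\omega - 6}\right|}{8}} \sin{\left(\frac{19 \sqrt{2} \left|{\omega - 6}\right|}{8} + \frac{\pi}{4} \right)}}{6859}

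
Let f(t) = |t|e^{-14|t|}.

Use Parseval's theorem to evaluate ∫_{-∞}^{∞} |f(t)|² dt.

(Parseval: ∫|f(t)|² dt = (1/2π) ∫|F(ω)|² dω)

∫|f(t)|² dt = \frac{1}{5488}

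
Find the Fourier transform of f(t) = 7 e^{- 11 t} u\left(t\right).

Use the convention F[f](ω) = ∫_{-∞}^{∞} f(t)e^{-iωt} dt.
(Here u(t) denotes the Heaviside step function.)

F(ω) = \frac{7}{i \omega + 11}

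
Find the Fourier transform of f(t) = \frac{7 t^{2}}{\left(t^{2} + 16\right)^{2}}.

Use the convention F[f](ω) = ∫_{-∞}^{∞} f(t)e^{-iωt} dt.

F(ω) = \frac{7 \pi \left(1 - 4 \left|{\omega}\right|\right) e^{- 4 \left|{\omega}\right|}}{8}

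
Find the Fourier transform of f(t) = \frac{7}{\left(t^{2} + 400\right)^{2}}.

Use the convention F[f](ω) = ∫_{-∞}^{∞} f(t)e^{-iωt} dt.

F(ω) = \frac{7 \pi \left(20 \left|{\omega}\right| + 1\right) e^{- 20 \left|{\omega}\right|}}{16000}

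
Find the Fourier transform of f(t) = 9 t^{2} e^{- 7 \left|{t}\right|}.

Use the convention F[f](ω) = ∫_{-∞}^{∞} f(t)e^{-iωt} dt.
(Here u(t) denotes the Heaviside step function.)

F(ω) = \frac{252 \left(49 - 3 \omega^{2}\right)}{\left(\omega^{2} + 49\right)^{3}}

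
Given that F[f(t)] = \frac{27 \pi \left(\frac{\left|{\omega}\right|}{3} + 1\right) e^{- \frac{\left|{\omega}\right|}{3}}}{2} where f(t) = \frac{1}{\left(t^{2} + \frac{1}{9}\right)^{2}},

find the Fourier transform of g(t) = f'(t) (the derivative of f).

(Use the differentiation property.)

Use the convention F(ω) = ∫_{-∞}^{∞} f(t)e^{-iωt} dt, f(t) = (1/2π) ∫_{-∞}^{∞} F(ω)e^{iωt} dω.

F[g](ω) = \frac{9 i \pi \omega \left(\left|{\omega}\right| + 3\right) e^{- \frac{\left|{\omega}\right|}{3}}}{2}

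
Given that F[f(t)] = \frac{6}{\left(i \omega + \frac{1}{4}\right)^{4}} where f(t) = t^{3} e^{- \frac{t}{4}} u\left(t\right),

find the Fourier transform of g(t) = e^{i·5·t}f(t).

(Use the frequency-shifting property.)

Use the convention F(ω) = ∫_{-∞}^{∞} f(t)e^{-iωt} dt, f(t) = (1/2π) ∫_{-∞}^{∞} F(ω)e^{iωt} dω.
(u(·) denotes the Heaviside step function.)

F[g](ω) = \frac{1536}{\left(4 i \left(\omega - 5\right) + 1\right)^{4}}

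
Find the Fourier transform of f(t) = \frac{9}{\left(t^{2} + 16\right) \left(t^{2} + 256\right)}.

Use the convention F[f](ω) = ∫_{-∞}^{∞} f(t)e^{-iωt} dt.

F(ω) = \frac{3 \pi \left(4 e^{12 \left|{\omega}\right|} - 1\right) e^{- 16 \left|{\omega}\right|}}{1280}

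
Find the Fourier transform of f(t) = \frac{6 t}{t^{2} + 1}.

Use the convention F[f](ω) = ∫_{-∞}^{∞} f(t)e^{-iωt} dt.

F(ω) = - 6 i \pi e^{- \left|{\omega}\right|} \operatorname{sign}{\left(\omega \right)}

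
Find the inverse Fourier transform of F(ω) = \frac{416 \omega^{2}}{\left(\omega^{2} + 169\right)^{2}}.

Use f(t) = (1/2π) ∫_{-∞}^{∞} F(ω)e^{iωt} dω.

f(t) = 8 \left(1 - 13 \left|{t}\right|\right) e^{- 13 \left|{t}\right|}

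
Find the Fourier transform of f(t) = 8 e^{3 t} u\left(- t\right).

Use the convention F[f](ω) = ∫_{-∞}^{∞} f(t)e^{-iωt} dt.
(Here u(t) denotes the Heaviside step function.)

F(ω) = - \frac{8}{i \omega - 3}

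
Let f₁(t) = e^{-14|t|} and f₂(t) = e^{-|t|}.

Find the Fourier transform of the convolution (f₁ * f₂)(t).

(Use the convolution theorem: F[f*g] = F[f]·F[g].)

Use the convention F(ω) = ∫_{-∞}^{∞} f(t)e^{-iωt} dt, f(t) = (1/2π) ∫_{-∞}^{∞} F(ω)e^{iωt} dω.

F[f₁*f₂](ω) = \frac{56}{\left(\omega^{2} + 1\right) \left(\omega^{2} + 196\right)}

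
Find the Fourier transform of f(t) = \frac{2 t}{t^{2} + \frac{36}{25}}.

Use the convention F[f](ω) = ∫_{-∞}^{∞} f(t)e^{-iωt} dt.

F(ω) = - 2 i \pi e^{- \frac{6 \left|{\omega}\right|}{5}} \operatorname{sign}{\left(\omega \right)}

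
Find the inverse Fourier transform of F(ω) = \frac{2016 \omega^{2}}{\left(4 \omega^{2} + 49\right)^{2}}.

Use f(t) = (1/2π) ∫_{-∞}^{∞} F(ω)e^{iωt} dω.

f(t) = 9 \left(1 - \frac{7 \left|{t}\right|}{2}\right) e^{- \frac{7 \left|{t}\right|}{2}}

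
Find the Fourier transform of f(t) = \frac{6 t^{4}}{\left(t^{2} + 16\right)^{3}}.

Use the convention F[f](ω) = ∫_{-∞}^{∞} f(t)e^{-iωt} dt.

F(ω) = \frac{3 \pi \left(16 \omega^{2} - 20 \left|{\omega}\right| + 3\right) e^{- 4 \left|{\omega}\right|}}{16}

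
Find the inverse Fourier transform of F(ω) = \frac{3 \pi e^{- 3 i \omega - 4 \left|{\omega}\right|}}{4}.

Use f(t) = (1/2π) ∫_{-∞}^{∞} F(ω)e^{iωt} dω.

f(t) = \frac{3}{\left(t - 3\right)^{2} + 16}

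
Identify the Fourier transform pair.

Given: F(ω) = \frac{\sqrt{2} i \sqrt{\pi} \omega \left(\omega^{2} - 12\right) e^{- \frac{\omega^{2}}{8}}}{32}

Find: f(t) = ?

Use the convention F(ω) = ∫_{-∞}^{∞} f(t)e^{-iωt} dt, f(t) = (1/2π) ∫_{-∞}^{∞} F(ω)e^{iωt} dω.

f(t) = 4 t^{3} e^{- 2 t^{2}}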